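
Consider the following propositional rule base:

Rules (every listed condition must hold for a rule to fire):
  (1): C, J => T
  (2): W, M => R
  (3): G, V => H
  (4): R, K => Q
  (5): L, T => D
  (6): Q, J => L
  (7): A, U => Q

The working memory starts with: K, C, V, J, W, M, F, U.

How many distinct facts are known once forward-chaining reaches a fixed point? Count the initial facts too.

13

Round 1 — (1), (2), derive T, R.
Round 2 — (4), derive Q.
Round 3 — (6), derive L.
Round 4 — (5), derive D.
Closure: {C, D, F, J, K, L, M, Q, R, T, U, V, W} — 13 facts.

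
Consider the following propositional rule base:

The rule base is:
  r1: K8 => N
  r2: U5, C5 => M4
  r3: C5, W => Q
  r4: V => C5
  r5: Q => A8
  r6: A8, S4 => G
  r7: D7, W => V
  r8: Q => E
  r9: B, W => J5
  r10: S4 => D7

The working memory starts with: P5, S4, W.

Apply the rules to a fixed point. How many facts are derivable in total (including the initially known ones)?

[1] r10 [S4 => D7]. ⇒ new: D7.
[2] r7 [D7, W => V]. ⇒ new: V.
[3] r4 [V => C5]. ⇒ new: C5.
[4] r3 [C5, W => Q]. ⇒ new: Q.
[5] r5 [Q => A8]; r8 [Q => E]. ⇒ new: A8, E.
[6] r6 [A8, S4 => G]. ⇒ new: G.
Closure: {A8, C5, D7, E, G, P5, Q, S4, V, W} — 10 facts.

10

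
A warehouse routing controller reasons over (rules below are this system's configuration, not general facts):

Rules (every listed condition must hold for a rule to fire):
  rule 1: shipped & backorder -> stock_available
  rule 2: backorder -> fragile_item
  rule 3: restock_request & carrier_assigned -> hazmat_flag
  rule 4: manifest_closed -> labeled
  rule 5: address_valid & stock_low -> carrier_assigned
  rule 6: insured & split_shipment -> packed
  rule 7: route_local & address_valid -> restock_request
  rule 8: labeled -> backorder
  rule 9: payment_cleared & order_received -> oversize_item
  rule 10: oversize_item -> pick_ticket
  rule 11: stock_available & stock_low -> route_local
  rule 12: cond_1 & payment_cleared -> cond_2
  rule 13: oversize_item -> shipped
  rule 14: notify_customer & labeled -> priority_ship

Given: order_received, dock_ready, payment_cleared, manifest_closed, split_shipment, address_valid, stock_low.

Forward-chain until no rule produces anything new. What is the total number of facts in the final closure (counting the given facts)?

Round 1 fires rule 4, rule 5, rule 9, giving labeled, carrier_assigned, oversize_item.
Round 2 fires rule 8, rule 10, rule 13, giving backorder, pick_ticket, shipped.
Round 3 fires rule 1, rule 2, giving stock_available, fragile_item.
Round 4 fires rule 11, giving route_local.
Round 5 fires rule 7, giving restock_request.
Round 6 fires rule 3, giving hazmat_flag.
Closure: {address_valid, backorder, carrier_assigned, dock_ready, fragile_item, hazmat_flag, labeled, manifest_closed, order_received, oversize_item, payment_cleared, pick_ticket, restock_request, route_local, shipped, split_shipment, stock_available, stock_low} — 18 facts.

18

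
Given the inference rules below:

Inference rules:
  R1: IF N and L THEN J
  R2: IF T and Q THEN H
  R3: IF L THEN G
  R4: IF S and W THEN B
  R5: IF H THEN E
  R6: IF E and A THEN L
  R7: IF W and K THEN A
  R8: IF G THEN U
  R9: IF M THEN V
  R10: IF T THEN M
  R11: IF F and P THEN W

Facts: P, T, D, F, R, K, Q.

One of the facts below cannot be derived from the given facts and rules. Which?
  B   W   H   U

B

Round 1: R2 [IF T and Q THEN H]; R10 [IF T THEN M]; R11 [IF F and P THEN W]. New: H, M, W.
Round 2: R5 [IF H THEN E]; R7 [IF W and K THEN A]; R9 [IF M THEN V]. New: E, A, V.
Round 3: R6 [IF E and A THEN L]. New: L.
Round 4: R3 [IF L THEN G]. New: G.
Round 5: R8 [IF G THEN U]. New: U.
Derived: W (round 1), H (round 1), U (round 5). B never appears in any round.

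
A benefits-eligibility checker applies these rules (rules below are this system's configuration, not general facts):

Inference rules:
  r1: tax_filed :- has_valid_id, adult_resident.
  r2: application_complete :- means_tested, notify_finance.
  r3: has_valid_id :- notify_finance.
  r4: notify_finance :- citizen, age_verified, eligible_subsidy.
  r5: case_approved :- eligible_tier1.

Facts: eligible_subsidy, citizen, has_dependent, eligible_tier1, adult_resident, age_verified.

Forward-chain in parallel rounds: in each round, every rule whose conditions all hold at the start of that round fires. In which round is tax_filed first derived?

3

Round 1 — r4, r5, derive notify_finance, case_approved.
Round 2 — r3, derive has_valid_id.
Round 3 — r1, derive tax_filed.
tax_filed first appears in round 3.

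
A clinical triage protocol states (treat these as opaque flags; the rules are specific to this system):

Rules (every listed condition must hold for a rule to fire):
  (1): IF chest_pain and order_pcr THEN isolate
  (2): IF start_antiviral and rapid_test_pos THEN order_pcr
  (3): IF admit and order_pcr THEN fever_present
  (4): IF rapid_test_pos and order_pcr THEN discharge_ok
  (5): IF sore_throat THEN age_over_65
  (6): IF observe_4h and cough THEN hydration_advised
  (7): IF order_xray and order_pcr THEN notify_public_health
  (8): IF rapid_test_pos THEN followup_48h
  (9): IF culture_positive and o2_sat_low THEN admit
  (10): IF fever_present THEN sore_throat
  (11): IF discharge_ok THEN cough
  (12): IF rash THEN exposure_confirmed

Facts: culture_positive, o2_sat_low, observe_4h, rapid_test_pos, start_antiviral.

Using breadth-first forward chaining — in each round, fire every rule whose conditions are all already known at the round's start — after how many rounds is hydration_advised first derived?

Round 1 fires (2), (8), (9), giving order_pcr, followup_48h, admit.
Round 2 fires (3), (4), giving fever_present, discharge_ok.
Round 3 fires (10), (11), giving sore_throat, cough.
Round 4 fires (5), (6), giving age_over_65, hydration_advised.
hydration_advised first appears in round 4.

4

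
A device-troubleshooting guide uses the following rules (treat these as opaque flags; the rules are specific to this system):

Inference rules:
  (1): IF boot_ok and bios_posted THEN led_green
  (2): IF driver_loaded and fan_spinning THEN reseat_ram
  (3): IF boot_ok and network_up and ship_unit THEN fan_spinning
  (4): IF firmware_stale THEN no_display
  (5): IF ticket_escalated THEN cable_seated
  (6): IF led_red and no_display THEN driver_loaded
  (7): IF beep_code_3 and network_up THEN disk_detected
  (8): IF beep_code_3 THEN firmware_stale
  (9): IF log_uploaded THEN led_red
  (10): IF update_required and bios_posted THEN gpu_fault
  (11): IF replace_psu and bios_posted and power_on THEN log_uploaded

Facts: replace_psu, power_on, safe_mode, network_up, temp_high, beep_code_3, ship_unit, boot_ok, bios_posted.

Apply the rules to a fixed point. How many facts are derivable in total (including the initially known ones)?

18

[1] (1) [IF boot_ok and bios_posted THEN led_green]; (3) [IF boot_ok and network_up and ship_unit THEN fan_spinning]; (7) [IF beep_code_3 and network_up THEN disk_detected]; (8) [IF beep_code_3 THEN firmware_stale]; (11) [IF replace_psu and bios_posted and power_on THEN log_uploaded]. ⇒ new: led_green, fan_spinning, disk_detected, firmware_stale, log_uploaded.
[2] (4) [IF firmware_stale THEN no_display]; (9) [IF log_uploaded THEN led_red]. ⇒ new: no_display, led_red.
[3] (6) [IF led_red and no_display THEN driver_loaded]. ⇒ new: driver_loaded.
[4] (2) [IF driver_loaded and fan_spinning THEN reseat_ram]. ⇒ new: reseat_ram.
Closure: {beep_code_3, bios_posted, boot_ok, disk_detected, driver_loaded, fan_spinning, firmware_stale, led_green, led_red, log_uploaded, network_up, no_display, power_on, replace_psu, reseat_ram, safe_mode, ship_unit, temp_high} — 18 facts.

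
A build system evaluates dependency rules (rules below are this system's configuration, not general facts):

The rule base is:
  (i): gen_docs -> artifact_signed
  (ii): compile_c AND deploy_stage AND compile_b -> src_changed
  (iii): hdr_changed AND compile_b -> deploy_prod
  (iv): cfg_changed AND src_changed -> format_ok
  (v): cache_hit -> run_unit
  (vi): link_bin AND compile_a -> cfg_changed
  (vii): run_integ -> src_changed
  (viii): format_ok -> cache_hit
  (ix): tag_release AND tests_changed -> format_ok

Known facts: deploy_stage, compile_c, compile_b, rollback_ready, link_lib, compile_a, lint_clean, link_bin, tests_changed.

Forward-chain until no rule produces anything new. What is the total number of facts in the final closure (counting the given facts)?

Round 1: (ii) [compile_c AND deploy_stage AND compile_b -> src_changed]; (vi) [link_bin AND compile_a -> cfg_changed]. New: src_changed, cfg_changed.
Round 2: (iv) [cfg_changed AND src_changed -> format_ok]. New: format_ok.
Round 3: (viii) [format_ok -> cache_hit]. New: cache_hit.
Round 4: (v) [cache_hit -> run_unit]. New: run_unit.
Closure: {cache_hit, cfg_changed, compile_a, compile_b, compile_c, deploy_stage, format_ok, link_bin, link_lib, lint_clean, rollback_ready, run_unit, src_changed, tests_changed} — 14 facts.

14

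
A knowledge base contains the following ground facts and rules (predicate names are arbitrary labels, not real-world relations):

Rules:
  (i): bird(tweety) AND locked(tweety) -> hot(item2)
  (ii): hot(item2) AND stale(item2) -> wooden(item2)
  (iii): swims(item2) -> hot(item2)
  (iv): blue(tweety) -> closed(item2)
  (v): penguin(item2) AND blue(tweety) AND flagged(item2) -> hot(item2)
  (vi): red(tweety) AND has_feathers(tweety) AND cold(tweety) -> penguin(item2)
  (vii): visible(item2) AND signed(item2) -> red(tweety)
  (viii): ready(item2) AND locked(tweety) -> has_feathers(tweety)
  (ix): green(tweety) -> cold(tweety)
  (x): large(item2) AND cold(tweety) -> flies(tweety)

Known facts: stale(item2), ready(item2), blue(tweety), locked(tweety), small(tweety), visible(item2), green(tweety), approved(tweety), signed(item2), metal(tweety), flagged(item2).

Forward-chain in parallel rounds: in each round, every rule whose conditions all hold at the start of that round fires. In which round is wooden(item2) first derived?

4

Round 1: (iv) [blue(tweety) -> closed(item2)]; (vii) [visible(item2) AND signed(item2) -> red(tweety)]; (viii) [ready(item2) AND locked(tweety) -> has_feathers(tweety)]; (ix) [green(tweety) -> cold(tweety)]. New: closed(item2), red(tweety), has_feathers(tweety), cold(tweety).
Round 2: (vi) [red(tweety) AND has_feathers(tweety) AND cold(tweety) -> penguin(item2)]. New: penguin(item2).
Round 3: (v) [penguin(item2) AND blue(tweety) AND flagged(item2) -> hot(item2)]. New: hot(item2).
Round 4: (ii) [hot(item2) AND stale(item2) -> wooden(item2)]. New: wooden(item2).
wooden(item2) first appears in round 4.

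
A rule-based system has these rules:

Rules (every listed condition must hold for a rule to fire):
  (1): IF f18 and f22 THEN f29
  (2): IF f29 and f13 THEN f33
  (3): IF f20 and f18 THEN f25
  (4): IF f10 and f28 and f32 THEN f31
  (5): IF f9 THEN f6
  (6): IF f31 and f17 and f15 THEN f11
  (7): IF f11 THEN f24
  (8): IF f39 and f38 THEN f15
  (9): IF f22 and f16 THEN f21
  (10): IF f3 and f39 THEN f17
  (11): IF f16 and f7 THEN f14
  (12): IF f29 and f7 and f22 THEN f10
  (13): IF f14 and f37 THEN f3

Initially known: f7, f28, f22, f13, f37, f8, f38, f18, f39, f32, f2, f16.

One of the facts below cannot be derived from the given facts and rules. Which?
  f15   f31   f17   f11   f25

f25

Round 1: (1) [IF f18 and f22 THEN f29]; (8) [IF f39 and f38 THEN f15]; (9) [IF f22 and f16 THEN f21]; (11) [IF f16 and f7 THEN f14]. New: f29, f15, f21, f14.
Round 2: (2) [IF f29 and f13 THEN f33]; (12) [IF f29 and f7 and f22 THEN f10]; (13) [IF f14 and f37 THEN f3]. New: f33, f10, f3.
Round 3: (4) [IF f10 and f28 and f32 THEN f31]; (10) [IF f3 and f39 THEN f17]. New: f31, f17.
Round 4: (6) [IF f31 and f17 and f15 THEN f11]. New: f11.
Round 5: (7) [IF f11 THEN f24]. New: f24.
Derived: f17 (round 3), f31 (round 3), f15 (round 1), f11 (round 4). f25 never appears in any round.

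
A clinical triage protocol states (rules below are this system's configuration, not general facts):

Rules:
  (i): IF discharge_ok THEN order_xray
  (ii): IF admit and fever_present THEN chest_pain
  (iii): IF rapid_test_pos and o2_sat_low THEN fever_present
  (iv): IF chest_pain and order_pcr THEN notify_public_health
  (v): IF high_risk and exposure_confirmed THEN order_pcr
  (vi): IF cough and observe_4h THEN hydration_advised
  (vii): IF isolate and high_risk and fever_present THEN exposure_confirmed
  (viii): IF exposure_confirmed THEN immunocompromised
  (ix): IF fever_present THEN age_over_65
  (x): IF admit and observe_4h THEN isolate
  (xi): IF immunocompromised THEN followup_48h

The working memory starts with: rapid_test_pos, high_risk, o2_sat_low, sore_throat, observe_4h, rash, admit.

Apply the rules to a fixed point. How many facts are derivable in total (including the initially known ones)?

16

Round 1 fires (iii), (x), giving fever_present, isolate.
Round 2 fires (ii), (vii), (ix), giving chest_pain, exposure_confirmed, age_over_65.
Round 3 fires (v), (viii), giving order_pcr, immunocompromised.
Round 4 fires (iv), (xi), giving notify_public_health, followup_48h.
Closure: {admit, age_over_65, chest_pain, exposure_confirmed, fever_present, followup_48h, high_risk, immunocompromised, isolate, notify_public_health, o2_sat_low, observe_4h, order_pcr, rapid_test_pos, rash, sore_throat} — 16 facts.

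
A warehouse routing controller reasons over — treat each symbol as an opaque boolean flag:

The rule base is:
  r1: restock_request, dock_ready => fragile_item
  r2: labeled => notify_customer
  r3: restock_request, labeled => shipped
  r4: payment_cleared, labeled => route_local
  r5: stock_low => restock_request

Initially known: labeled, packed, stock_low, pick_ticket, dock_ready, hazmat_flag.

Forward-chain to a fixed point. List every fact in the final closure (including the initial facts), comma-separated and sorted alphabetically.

Round 1: r2 [labeled => notify_customer]; r5 [stock_low => restock_request]. New: notify_customer, restock_request.
Round 2: r1 [restock_request, dock_ready => fragile_item]; r3 [restock_request, labeled => shipped]. New: fragile_item, shipped.

dock_ready, fragile_item, hazmat_flag, labeled, notify_customer, packed, pick_ticket, restock_request, shipped, stock_low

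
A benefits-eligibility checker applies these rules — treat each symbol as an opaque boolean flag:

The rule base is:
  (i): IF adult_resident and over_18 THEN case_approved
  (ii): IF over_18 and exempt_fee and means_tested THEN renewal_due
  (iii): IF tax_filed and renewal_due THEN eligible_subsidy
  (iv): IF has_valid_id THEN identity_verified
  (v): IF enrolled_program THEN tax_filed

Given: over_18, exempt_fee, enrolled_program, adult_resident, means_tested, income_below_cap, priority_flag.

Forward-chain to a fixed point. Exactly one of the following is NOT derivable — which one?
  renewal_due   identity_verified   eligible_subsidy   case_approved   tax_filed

identity_verified

Round 1: (i) [IF adult_resident and over_18 THEN case_approved]; (ii) [IF over_18 and exempt_fee and means_tested THEN renewal_due]; (v) [IF enrolled_program THEN tax_filed]. Adds case_approved, renewal_due, tax_filed.
Round 2: (iii) [IF tax_filed and renewal_due THEN eligible_subsidy]. Adds eligible_subsidy.
Derived: tax_filed (round 1), renewal_due (round 1), eligible_subsidy (round 2), case_approved (round 1). identity_verified never appears in any round.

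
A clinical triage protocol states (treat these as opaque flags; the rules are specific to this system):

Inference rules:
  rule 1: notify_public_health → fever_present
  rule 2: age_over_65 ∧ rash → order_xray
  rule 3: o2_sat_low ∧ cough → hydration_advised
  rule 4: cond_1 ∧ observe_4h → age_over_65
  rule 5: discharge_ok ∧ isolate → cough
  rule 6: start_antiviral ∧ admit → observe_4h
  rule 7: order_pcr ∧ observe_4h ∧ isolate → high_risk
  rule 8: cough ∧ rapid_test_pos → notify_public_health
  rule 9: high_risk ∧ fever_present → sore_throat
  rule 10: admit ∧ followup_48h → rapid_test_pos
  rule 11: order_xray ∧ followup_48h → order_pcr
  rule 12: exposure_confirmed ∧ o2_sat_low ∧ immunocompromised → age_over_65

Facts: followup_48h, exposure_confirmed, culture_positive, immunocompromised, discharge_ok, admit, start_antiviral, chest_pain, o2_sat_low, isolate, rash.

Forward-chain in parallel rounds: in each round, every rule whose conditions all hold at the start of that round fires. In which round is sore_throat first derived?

[1] rule 5 [discharge_ok ∧ isolate → cough]; rule 6 [start_antiviral ∧ admit → observe_4h]; rule 10 [admit ∧ followup_48h → rapid_test_pos]; rule 12 [exposure_confirmed ∧ o2_sat_low ∧ immunocompromised → age_over_65]. ⇒ new: cough, observe_4h, rapid_test_pos, age_over_65.
[2] rule 2 [age_over_65 ∧ rash → order_xray]; rule 3 [o2_sat_low ∧ cough → hydration_advised]; rule 8 [cough ∧ rapid_test_pos → notify_public_health]. ⇒ new: order_xray, hydration_advised, notify_public_health.
[3] rule 1 [notify_public_health → fever_present]; rule 11 [order_xray ∧ followup_48h → order_pcr]. ⇒ new: fever_present, order_pcr.
[4] rule 7 [order_pcr ∧ observe_4h ∧ isolate → high_risk]. ⇒ new: high_risk.
[5] rule 9 [high_risk ∧ fever_present → sore_throat]. ⇒ new: sore_throat.
sore_throat first appears in round 5.

5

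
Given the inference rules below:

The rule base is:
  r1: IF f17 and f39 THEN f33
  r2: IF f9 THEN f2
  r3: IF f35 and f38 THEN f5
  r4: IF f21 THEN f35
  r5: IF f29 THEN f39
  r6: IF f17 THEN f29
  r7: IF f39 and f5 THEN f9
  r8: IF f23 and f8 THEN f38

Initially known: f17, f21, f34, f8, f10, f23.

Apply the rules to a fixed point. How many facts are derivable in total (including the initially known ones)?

Round 1 fires r4, r6, r8, giving f35, f29, f38.
Round 2 fires r3, r5, giving f5, f39.
Round 3 fires r1, r7, giving f33, f9.
Round 4 fires r2, giving f2.
Closure: {f10, f17, f2, f21, f23, f29, f33, f34, f35, f38, f39, f5, f8, f9} — 14 facts.

14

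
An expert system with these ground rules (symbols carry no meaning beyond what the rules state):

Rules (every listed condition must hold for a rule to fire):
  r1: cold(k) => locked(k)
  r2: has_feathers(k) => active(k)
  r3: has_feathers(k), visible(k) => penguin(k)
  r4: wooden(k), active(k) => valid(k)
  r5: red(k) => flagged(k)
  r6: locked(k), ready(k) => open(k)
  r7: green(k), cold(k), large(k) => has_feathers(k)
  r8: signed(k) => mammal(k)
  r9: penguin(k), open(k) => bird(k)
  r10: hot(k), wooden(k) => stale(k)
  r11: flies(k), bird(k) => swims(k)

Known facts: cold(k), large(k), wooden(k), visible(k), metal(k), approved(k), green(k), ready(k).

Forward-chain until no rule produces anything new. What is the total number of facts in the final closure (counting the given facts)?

15

Round 1 fires r1, r7, giving locked(k), has_feathers(k).
Round 2 fires r2, r3, r6, giving active(k), penguin(k), open(k).
Round 3 fires r4, r9, giving valid(k), bird(k).
Closure: {active(k), approved(k), bird(k), cold(k), green(k), has_feathers(k), large(k), locked(k), metal(k), open(k), penguin(k), ready(k), valid(k), visible(k), wooden(k)} — 15 facts.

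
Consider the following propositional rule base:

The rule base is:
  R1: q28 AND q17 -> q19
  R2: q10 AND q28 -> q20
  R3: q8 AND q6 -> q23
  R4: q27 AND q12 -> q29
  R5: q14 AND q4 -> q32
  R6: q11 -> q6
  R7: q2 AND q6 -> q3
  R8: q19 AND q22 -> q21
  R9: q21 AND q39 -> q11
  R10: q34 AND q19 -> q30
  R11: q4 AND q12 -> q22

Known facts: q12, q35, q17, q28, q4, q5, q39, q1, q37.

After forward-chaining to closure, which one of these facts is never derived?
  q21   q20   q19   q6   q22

q20

Round 1 fires R1, R11, giving q19, q22.
Round 2 fires R8, giving q21.
Round 3 fires R9, giving q11.
Round 4 fires R6, giving q6.
Derived: q22 (round 1), q21 (round 2), q19 (round 1), q6 (round 4). q20 never appears in any round.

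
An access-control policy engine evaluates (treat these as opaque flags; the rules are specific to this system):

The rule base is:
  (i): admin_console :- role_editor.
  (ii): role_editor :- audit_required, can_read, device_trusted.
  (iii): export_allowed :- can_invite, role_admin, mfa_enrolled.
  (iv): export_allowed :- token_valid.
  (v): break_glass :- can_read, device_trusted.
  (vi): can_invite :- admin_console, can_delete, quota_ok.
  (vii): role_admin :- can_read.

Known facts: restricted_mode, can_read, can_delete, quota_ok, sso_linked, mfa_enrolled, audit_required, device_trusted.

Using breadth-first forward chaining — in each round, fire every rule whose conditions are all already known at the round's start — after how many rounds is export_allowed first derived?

[1] (ii) [role_editor :- audit_required, can_read, device_trusted.]; (v) [break_glass :- can_read, device_trusted.]; (vii) [role_admin :- can_read.]. ⇒ new: role_editor, break_glass, role_admin.
[2] (i) [admin_console :- role_editor.]. ⇒ new: admin_console.
[3] (vi) [can_invite :- admin_console, can_delete, quota_ok.]. ⇒ new: can_invite.
[4] (iii) [export_allowed :- can_invite, role_admin, mfa_enrolled.]. ⇒ new: export_allowed.
export_allowed first appears in round 4.

4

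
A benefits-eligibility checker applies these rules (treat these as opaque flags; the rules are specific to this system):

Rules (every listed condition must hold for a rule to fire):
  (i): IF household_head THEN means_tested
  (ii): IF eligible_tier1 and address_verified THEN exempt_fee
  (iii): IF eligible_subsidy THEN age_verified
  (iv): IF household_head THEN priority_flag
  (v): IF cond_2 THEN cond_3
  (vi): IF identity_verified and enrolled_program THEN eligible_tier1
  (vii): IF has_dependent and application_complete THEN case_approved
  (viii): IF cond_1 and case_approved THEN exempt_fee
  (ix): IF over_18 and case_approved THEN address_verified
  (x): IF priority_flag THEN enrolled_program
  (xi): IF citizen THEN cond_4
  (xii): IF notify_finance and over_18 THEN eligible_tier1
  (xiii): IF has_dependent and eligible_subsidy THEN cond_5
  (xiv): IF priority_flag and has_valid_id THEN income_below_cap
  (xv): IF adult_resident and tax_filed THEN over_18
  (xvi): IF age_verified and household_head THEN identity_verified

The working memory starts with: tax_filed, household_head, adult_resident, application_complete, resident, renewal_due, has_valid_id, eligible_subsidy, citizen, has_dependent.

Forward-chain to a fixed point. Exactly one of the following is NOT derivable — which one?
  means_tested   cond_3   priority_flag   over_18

cond_3

Round 1: (i) [IF household_head THEN means_tested]; (iii) [IF eligible_subsidy THEN age_verified]; (iv) [IF household_head THEN priority_flag]; (vii) [IF has_dependent and application_complete THEN case_approved]; (xi) [IF citizen THEN cond_4]; (xiii) [IF has_dependent and eligible_subsidy THEN cond_5]; (xv) [IF adult_resident and tax_filed THEN over_18]. New: means_tested, age_verified, priority_flag, case_approved, cond_4, cond_5, over_18.
Round 2: (ix) [IF over_18 and case_approved THEN address_verified]; (x) [IF priority_flag THEN enrolled_program]; (xiv) [IF priority_flag and has_valid_id THEN income_below_cap]; (xvi) [IF age_verified and household_head THEN identity_verified]. New: address_verified, enrolled_program, income_below_cap, identity_verified.
Round 3: (vi) [IF identity_verified and enrolled_program THEN eligible_tier1]. New: eligible_tier1.
Round 4: (ii) [IF eligible_tier1 and address_verified THEN exempt_fee]. New: exempt_fee.
Derived: priority_flag (round 1), means_tested (round 1), over_18 (round 1). cond_3 never appears in any round.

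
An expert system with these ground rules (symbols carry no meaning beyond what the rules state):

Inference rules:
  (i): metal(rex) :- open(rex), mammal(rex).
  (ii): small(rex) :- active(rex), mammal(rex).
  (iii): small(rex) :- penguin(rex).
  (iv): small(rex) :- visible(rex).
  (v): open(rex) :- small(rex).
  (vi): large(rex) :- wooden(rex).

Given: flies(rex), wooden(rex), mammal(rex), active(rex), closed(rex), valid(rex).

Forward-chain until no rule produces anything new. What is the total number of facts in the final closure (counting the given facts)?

10

[1] (ii) [small(rex) :- active(rex), mammal(rex).]; (vi) [large(rex) :- wooden(rex).]. ⇒ new: small(rex), large(rex).
[2] (v) [open(rex) :- small(rex).]. ⇒ new: open(rex).
[3] (i) [metal(rex) :- open(rex), mammal(rex).]. ⇒ new: metal(rex).
Closure: {active(rex), closed(rex), flies(rex), large(rex), mammal(rex), metal(rex), open(rex), small(rex), valid(rex), wooden(rex)} — 10 facts.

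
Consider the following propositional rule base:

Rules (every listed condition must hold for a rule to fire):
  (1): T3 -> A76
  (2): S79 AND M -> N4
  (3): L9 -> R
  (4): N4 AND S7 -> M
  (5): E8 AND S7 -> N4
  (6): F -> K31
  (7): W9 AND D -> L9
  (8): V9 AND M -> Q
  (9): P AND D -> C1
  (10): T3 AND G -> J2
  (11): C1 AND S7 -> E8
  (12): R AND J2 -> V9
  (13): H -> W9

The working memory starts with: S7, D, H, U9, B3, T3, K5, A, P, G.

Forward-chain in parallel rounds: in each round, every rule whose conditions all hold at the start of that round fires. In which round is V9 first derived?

4

Round 1: (1) [T3 -> A76]; (9) [P AND D -> C1]; (10) [T3 AND G -> J2]; (13) [H -> W9]. Adds A76, C1, J2, W9.
Round 2: (7) [W9 AND D -> L9]; (11) [C1 AND S7 -> E8]. Adds L9, E8.
Round 3: (3) [L9 -> R]; (5) [E8 AND S7 -> N4]. Adds R, N4.
Round 4: (4) [N4 AND S7 -> M]; (12) [R AND J2 -> V9]. Adds M, V9.
V9 first appears in round 4.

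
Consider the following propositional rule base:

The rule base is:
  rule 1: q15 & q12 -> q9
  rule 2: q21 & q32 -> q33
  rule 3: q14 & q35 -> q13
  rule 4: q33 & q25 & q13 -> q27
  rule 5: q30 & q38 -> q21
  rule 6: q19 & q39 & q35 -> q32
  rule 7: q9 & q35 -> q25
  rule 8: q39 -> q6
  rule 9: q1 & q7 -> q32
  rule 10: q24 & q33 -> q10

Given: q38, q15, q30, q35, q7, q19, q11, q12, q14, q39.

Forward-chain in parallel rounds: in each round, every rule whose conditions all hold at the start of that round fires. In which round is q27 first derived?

3

Round 1 fires rule 1, rule 3, rule 5, rule 6, rule 8, giving q9, q13, q21, q32, q6.
Round 2 fires rule 2, rule 7, giving q33, q25.
Round 3 fires rule 4, giving q27.
q27 first appears in round 3.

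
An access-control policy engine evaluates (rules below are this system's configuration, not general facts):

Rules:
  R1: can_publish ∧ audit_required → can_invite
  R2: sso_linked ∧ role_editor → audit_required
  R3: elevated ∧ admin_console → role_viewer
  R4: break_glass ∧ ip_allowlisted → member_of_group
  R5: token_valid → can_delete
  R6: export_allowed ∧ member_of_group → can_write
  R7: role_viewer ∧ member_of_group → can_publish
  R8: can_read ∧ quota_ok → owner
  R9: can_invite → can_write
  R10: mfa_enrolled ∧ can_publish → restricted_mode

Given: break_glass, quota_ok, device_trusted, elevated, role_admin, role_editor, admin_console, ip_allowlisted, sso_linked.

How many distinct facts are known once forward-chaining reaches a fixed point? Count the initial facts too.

Round 1 — R2, R3, R4, derive audit_required, role_viewer, member_of_group.
Round 2 — R7, derive can_publish.
Round 3 — R1, derive can_invite.
Round 4 — R9, derive can_write.
Closure: {admin_console, audit_required, break_glass, can_invite, can_publish, can_write, device_trusted, elevated, ip_allowlisted, member_of_group, quota_ok, role_admin, role_editor, role_viewer, sso_linked} — 15 facts.

15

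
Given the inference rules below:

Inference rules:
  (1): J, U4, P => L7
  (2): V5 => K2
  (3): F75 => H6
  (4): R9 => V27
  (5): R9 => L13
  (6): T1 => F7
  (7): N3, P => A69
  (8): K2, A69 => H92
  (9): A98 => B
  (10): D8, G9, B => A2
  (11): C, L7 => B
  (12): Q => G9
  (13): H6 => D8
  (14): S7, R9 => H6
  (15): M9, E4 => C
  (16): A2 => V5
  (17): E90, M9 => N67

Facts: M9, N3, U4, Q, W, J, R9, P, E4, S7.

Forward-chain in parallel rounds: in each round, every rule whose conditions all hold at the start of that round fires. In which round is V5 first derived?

Round 1 fires (1), (4), (5), (7), (12), (14), (15), giving L7, V27, L13, A69, G9, H6, C.
Round 2 fires (11), (13), giving B, D8.
Round 3 fires (10), giving A2.
Round 4 fires (16), giving V5.
V5 first appears in round 4.

4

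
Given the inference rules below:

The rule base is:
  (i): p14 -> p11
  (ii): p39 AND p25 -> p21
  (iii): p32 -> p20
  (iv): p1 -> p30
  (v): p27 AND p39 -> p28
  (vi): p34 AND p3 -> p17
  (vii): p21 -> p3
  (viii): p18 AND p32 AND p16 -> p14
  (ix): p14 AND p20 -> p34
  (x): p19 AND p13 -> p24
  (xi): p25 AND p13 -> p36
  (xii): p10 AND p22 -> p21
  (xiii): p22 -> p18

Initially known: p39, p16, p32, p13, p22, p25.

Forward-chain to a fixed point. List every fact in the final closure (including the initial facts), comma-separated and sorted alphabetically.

p11, p13, p14, p16, p17, p18, p20, p21, p22, p25, p3, p32, p34, p36, p39

[1] (ii) [p39 AND p25 -> p21]; (iii) [p32 -> p20]; (xi) [p25 AND p13 -> p36]; (xiii) [p22 -> p18]. ⇒ new: p21, p20, p36, p18.
[2] (vii) [p21 -> p3]; (viii) [p18 AND p32 AND p16 -> p14]. ⇒ new: p3, p14.
[3] (i) [p14 -> p11]; (ix) [p14 AND p20 -> p34]. ⇒ new: p11, p34.
[4] (vi) [p34 AND p3 -> p17]. ⇒ new: p17.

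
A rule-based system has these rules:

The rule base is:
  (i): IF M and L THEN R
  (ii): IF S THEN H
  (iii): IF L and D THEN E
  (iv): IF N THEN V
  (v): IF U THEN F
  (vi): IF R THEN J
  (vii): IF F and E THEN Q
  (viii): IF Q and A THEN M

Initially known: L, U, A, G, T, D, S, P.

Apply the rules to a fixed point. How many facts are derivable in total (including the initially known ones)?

15

Round 1: (ii) [IF S THEN H]; (iii) [IF L and D THEN E]; (v) [IF U THEN F]. Adds H, E, F.
Round 2: (vii) [IF F and E THEN Q]. Adds Q.
Round 3: (viii) [IF Q and A THEN M]. Adds M.
Round 4: (i) [IF M and L THEN R]. Adds R.
Round 5: (vi) [IF R THEN J]. Adds J.
Closure: {A, D, E, F, G, H, J, L, M, P, Q, R, S, T, U} — 15 facts.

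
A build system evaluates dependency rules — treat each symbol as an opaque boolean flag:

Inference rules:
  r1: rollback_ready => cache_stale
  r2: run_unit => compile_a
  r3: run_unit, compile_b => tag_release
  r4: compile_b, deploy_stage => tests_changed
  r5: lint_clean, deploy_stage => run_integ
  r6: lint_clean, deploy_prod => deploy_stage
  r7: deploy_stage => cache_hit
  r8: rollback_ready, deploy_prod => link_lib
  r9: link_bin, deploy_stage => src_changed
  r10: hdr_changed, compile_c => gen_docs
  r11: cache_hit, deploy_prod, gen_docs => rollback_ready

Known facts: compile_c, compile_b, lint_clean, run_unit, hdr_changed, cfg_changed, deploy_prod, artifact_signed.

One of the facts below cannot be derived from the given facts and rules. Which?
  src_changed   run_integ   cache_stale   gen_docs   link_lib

src_changed

Round 1 — r2, r3, r6, r10, derive compile_a, tag_release, deploy_stage, gen_docs.
Round 2 — r4, r5, r7, derive tests_changed, run_integ, cache_hit.
Round 3 — r11, derive rollback_ready.
Round 4 — r1, r8, derive cache_stale, link_lib.
Derived: link_lib (round 4), gen_docs (round 1), run_integ (round 2), cache_stale (round 4). src_changed never appears in any round.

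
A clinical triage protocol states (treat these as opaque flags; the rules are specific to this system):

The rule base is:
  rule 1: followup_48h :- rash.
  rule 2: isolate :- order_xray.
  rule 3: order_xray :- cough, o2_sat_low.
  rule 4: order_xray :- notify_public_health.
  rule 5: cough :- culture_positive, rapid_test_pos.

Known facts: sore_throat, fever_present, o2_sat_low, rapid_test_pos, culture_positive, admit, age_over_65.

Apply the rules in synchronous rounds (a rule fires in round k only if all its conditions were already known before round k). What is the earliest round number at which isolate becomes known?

Round 1 — rule 5, derive cough.
Round 2 — rule 3, derive order_xray.
Round 3 — rule 2, derive isolate.
isolate first appears in round 3.

3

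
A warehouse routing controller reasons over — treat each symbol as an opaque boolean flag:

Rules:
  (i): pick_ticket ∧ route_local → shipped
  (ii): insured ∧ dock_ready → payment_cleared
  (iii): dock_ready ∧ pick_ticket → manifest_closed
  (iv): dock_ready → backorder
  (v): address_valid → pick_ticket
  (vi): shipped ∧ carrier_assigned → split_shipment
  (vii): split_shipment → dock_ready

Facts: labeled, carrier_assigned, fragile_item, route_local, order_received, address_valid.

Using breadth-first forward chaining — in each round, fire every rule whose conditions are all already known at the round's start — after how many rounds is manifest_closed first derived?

Round 1: (v) [address_valid → pick_ticket]. Adds pick_ticket.
Round 2: (i) [pick_ticket ∧ route_local → shipped]. Adds shipped.
Round 3: (vi) [shipped ∧ carrier_assigned → split_shipment]. Adds split_shipment.
Round 4: (vii) [split_shipment → dock_ready]. Adds dock_ready.
Round 5: (iii) [dock_ready ∧ pick_ticket → manifest_closed]; (iv) [dock_ready → backorder]. Adds manifest_closed, backorder.
manifest_closed first appears in round 5.

5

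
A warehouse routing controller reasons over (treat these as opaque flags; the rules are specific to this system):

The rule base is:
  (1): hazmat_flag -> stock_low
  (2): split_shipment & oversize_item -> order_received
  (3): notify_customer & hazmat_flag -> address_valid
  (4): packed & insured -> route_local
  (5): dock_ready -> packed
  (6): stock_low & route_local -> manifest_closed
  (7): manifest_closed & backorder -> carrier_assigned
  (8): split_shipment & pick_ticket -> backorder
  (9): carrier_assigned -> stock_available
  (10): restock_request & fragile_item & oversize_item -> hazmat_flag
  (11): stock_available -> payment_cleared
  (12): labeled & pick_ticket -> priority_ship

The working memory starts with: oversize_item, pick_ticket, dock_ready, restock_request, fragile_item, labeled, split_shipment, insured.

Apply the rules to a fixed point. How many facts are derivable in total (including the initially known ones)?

Round 1 fires (2), (5), (8), (10), (12), giving order_received, packed, backorder, hazmat_flag, priority_ship.
Round 2 fires (1), (4), giving stock_low, route_local.
Round 3 fires (6), giving manifest_closed.
Round 4 fires (7), giving carrier_assigned.
Round 5 fires (9), giving stock_available.
Round 6 fires (11), giving payment_cleared.
Closure: {backorder, carrier_assigned, dock_ready, fragile_item, hazmat_flag, insured, labeled, manifest_closed, order_received, oversize_item, packed, payment_cleared, pick_ticket, priority_ship, restock_request, route_local, split_shipment, stock_available, stock_low} — 19 facts.

19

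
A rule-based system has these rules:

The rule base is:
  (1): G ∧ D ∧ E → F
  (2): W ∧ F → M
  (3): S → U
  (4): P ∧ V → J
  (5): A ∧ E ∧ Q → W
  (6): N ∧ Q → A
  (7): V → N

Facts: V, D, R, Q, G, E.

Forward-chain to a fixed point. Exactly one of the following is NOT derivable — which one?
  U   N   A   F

Round 1: (1) [G ∧ D ∧ E → F]; (7) [V → N]. Adds F, N.
Round 2: (6) [N ∧ Q → A]. Adds A.
Round 3: (5) [A ∧ E ∧ Q → W]. Adds W.
Round 4: (2) [W ∧ F → M]. Adds M.
Derived: N (round 1), A (round 2), F (round 1). U never appears in any round.

U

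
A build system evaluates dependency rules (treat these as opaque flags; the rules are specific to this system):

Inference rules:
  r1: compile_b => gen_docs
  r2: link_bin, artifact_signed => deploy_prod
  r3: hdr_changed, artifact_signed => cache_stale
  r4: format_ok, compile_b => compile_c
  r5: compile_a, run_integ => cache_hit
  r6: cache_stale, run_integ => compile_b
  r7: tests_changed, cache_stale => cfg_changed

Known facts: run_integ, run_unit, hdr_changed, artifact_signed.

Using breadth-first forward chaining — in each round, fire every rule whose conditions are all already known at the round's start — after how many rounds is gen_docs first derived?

3

Round 1 fires r3, giving cache_stale.
Round 2 fires r6, giving compile_b.
Round 3 fires r1, giving gen_docs.
gen_docs first appears in round 3.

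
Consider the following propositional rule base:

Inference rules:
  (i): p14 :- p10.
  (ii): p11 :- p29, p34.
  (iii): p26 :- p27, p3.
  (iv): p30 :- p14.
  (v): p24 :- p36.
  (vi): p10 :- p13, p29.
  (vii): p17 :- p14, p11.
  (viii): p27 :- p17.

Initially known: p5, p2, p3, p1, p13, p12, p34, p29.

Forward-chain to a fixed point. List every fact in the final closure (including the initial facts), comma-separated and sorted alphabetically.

Round 1 — (ii), (vi), derive p11, p10.
Round 2 — (i), derive p14.
Round 3 — (iv), (vii), derive p30, p17.
Round 4 — (viii), derive p27.
Round 5 — (iii), derive p26.

p1, p10, p11, p12, p13, p14, p17, p2, p26, p27, p29, p3, p30, p34, p5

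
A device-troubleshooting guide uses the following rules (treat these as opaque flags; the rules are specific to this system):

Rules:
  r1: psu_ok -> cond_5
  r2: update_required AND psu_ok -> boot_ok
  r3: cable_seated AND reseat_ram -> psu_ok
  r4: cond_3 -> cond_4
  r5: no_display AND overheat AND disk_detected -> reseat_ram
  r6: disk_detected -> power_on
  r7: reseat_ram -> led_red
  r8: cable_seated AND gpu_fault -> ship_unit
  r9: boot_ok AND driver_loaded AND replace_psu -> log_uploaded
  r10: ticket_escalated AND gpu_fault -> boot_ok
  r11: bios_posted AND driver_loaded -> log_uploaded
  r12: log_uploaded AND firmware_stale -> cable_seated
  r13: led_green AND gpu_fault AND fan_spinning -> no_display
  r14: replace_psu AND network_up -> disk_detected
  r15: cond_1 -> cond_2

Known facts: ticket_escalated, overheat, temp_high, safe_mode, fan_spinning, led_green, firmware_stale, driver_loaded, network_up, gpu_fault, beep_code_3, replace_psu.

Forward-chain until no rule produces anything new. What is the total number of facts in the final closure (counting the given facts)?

23

[1] r10 [ticket_escalated AND gpu_fault -> boot_ok]; r13 [led_green AND gpu_fault AND fan_spinning -> no_display]; r14 [replace_psu AND network_up -> disk_detected]. ⇒ new: boot_ok, no_display, disk_detected.
[2] r5 [no_display AND overheat AND disk_detected -> reseat_ram]; r6 [disk_detected -> power_on]; r9 [boot_ok AND driver_loaded AND replace_psu -> log_uploaded]. ⇒ new: reseat_ram, power_on, log_uploaded.
[3] r7 [reseat_ram -> led_red]; r12 [log_uploaded AND firmware_stale -> cable_seated]. ⇒ new: led_red, cable_seated.
[4] r3 [cable_seated AND reseat_ram -> psu_ok]; r8 [cable_seated AND gpu_fault -> ship_unit]. ⇒ new: psu_ok, ship_unit.
[5] r1 [psu_ok -> cond_5]. ⇒ new: cond_5.
Closure: {beep_code_3, boot_ok, cable_seated, cond_5, disk_detected, driver_loaded, fan_spinning, firmware_stale, gpu_fault, led_green, led_red, log_uploaded, network_up, no_display, overheat, power_on, psu_ok, replace_psu, reseat_ram, safe_mode, ship_unit, temp_high, ticket_escalated} — 23 facts.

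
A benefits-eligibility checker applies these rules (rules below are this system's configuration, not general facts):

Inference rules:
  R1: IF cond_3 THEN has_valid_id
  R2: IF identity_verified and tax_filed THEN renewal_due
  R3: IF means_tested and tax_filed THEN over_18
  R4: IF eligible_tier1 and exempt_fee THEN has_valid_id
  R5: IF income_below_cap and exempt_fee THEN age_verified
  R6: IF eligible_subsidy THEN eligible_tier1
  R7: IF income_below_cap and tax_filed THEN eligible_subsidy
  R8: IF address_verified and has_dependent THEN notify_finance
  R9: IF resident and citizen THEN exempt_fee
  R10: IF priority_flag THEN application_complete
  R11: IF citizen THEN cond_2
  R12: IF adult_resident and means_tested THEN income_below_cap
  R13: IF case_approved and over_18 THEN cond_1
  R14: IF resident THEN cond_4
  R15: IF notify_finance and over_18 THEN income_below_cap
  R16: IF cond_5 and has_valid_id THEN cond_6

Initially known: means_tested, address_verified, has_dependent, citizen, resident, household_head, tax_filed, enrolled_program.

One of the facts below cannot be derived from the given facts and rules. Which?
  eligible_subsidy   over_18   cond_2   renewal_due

renewal_due

Round 1: R3 [IF means_tested and tax_filed THEN over_18]; R8 [IF address_verified and has_dependent THEN notify_finance]; R9 [IF resident and citizen THEN exempt_fee]; R11 [IF citizen THEN cond_2]; R14 [IF resident THEN cond_4]. New: over_18, notify_finance, exempt_fee, cond_2, cond_4.
Round 2: R15 [IF notify_finance and over_18 THEN income_below_cap]. New: income_below_cap.
Round 3: R5 [IF income_below_cap and exempt_fee THEN age_verified]; R7 [IF income_below_cap and tax_filed THEN eligible_subsidy]. New: age_verified, eligible_subsidy.
Round 4: R6 [IF eligible_subsidy THEN eligible_tier1]. New: eligible_tier1.
Round 5: R4 [IF eligible_tier1 and exempt_fee THEN has_valid_id]. New: has_valid_id.
Derived: over_18 (round 1), cond_2 (round 1), eligible_subsidy (round 3). renewal_due never appears in any round.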